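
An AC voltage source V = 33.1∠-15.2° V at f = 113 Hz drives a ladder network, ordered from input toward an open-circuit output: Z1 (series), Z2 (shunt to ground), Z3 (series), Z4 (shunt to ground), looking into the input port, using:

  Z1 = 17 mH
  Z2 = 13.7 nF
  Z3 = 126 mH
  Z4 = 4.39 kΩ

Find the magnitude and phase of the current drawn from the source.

Step 1 — Angular frequency: ω = 2π·f = 2π·113 = 710 rad/s.
Step 2 — Component impedances:
  Z1: Z = jωL = j·710·0.017 = 0 + j12.07 Ω
  Z2: Z = 1/(jωC) = -j/(ω·C) = 0 - j1.028e+05 Ω
  Z3: Z = jωL = j·710·0.126 = 0 + j89.46 Ω
  Z4: Z = R = 4390 Ω
Step 3 — Ladder network (open output): work backward from the far end, alternating series and parallel combinations. Z_in = 4390 - j86 Ω = 4390∠-1.1° Ω.
Step 4 — Source phasor: V = 33.1∠-15.2° V = 31.94 - j8.678 V.
Step 5 — Ohm's law: I = V / Z_total = (31.94 - j8.678) / (4390 - j86) = 0.007313 - j0.001834 A.
Step 6 — Convert to polar: |I| = 0.007539 A, ∠I = -14.1°.

I = 0.007539∠-14.1° A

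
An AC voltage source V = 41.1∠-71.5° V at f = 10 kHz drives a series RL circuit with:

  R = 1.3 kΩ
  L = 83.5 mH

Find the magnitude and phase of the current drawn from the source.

Step 1 — Angular frequency: ω = 2π·f = 2π·1e+04 = 6.283e+04 rad/s.
Step 2 — Component impedances:
  R: Z = R = 1300 Ω
  L: Z = jωL = j·6.283e+04·0.0835 = 0 + j5246 Ω
Step 3 — Series combination: Z_total = R + L = 1300 + j5246 Ω = 5405∠76.1° Ω.
Step 4 — Source phasor: V = 41.1∠-71.5° V = 13.04 - j38.98 V.
Step 5 — Ohm's law: I = V / Z_total = (13.04 - j38.98) / (1300 + j5246) = -0.006419 - j0.004076 A.
Step 6 — Convert to polar: |I| = 0.007604 A, ∠I = -147.6°.

I = 0.007604∠-147.6° A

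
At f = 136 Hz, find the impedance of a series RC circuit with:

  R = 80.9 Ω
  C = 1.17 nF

Step 1 — Angular frequency: ω = 2π·f = 2π·136 = 854.5 rad/s.
Step 2 — Component impedances:
  R: Z = R = 80.9 Ω
  C: Z = 1/(jωC) = -j/(ω·C) = 0 - j1e+06 Ω
Step 3 — Series combination: Z_total = R + C = 80.9 - j1e+06 Ω = 1e+06∠-90.0° Ω.

Z = 80.9 - j1e+06 Ω = 1e+06∠-90.0° Ω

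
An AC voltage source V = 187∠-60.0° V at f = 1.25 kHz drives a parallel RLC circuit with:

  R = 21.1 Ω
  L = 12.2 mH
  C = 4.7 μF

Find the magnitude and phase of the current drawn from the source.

Step 1 — Angular frequency: ω = 2π·f = 2π·1250 = 7854 rad/s.
Step 2 — Component impedances:
  R: Z = R = 21.1 Ω
  L: Z = jωL = j·7854·0.0122 = 0 + j95.82 Ω
  C: Z = 1/(jωC) = -j/(ω·C) = 0 - j27.09 Ω
Step 3 — Parallel combination: 1/Z_total = 1/R + 1/L + 1/C; Z_total = 16.08 - j8.984 Ω = 18.42∠-29.2° Ω.
Step 4 — Source phasor: V = 187∠-60.0° V = 93.5 - j161.9 V.
Step 5 — Ohm's law: I = V / Z_total = (93.5 - j161.9) / (16.08 - j8.984) = 8.719 - j5.2 A.
Step 6 — Convert to polar: |I| = 10.15 A, ∠I = -30.8°.

I = 10.15∠-30.8° A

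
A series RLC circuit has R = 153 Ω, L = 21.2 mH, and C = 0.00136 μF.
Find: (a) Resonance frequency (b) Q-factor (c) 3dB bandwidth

Step 1 — Resonance condition Im(Z)=0 gives ω₀ = 1/√(LC).
Step 2 — ω₀ = 1/√(0.0212·1.36e-09) = 1.862e+05 rad/s.
Step 3 — f₀ = ω₀/(2π) = 2.964e+04 Hz.
Step 4 — Series Q: Q = ω₀L/R = 1.862e+05·0.0212/153 = 25.81.
Step 5 — 3dB bandwidth: Δω = ω₀/Q = 7217 rad/s; BW = Δω/(2π) = 1149 Hz.

(a) f₀ = 2.964e+04 Hz  (b) Q = 25.81  (c) BW = 1149 Hz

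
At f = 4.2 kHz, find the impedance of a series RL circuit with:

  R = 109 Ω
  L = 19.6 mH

Step 1 — Angular frequency: ω = 2π·f = 2π·4200 = 2.639e+04 rad/s.
Step 2 — Component impedances:
  R: Z = R = 109 Ω
  L: Z = jωL = j·2.639e+04·0.0196 = 0 + j517.2 Ω
Step 3 — Series combination: Z_total = R + L = 109 + j517.2 Ω = 528.6∠78.1° Ω.

Z = 109 + j517.2 Ω = 528.6∠78.1° Ω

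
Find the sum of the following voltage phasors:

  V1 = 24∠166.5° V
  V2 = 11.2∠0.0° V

Step 1 — Convert each phasor to rectangular form:
  V1 = 24·(cos(166.5°) + j·sin(166.5°)) = -23.34 + j5.603 V
  V2 = 11.2·(cos(0.0°) + j·sin(0.0°)) = 11.2 V
Step 2 — Sum components: V_total = -12.14 + j5.603 V.
Step 3 — Convert to polar: |V_total| = 13.37 V, ∠V_total = 155.2°.

V_total = 13.37∠155.2° V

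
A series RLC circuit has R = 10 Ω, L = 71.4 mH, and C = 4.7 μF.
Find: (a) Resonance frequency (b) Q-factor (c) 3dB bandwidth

Step 1 — Resonance condition Im(Z)=0 gives ω₀ = 1/√(LC).
Step 2 — ω₀ = 1/√(0.0714·4.7e-06) = 1726 rad/s.
Step 3 — f₀ = ω₀/(2π) = 274.7 Hz.
Step 4 — Series Q: Q = ω₀L/R = 1726·0.0714/10 = 12.33.
Step 5 — 3dB bandwidth: Δω = ω₀/Q = 140.1 rad/s; BW = Δω/(2π) = 22.29 Hz.

(a) f₀ = 274.7 Hz  (b) Q = 12.33  (c) BW = 22.29 Hz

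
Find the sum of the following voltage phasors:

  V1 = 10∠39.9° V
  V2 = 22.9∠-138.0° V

Step 1 — Convert each phasor to rectangular form:
  V1 = 10·(cos(39.9°) + j·sin(39.9°)) = 7.672 + j6.414 V
  V2 = 22.9·(cos(-138.0°) + j·sin(-138.0°)) = -17.02 - j15.32 V
Step 2 — Sum components: V_total = -9.346 - j8.909 V.
Step 3 — Convert to polar: |V_total| = 12.91 V, ∠V_total = -136.4°.

V_total = 12.91∠-136.4° V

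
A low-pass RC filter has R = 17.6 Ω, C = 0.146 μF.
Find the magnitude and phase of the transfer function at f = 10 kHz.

Step 1 — Angular frequency: ω = 2π·1e+04 = 6.283e+04 rad/s.
Step 2 — Transfer function: H(jω) = 1/(1 + jωRC).
Step 3 — Denominator: 1 + jωRC = 1 + j·6.283e+04·17.6·1.46e-07 = 1 + j0.1615.
Step 4 — H = 0.9746 - j0.1574.
Step 5 — Magnitude: |H| = 0.9872 (-0.1 dB); phase: φ = -9.2°.

|H| = 0.9872 (-0.1 dB), φ = -9.2°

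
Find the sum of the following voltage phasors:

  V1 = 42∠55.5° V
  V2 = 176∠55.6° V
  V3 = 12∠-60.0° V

Step 1 — Convert each phasor to rectangular form:
  V1 = 42·(cos(55.5°) + j·sin(55.5°)) = 23.79 + j34.61 V
  V2 = 176·(cos(55.6°) + j·sin(55.6°)) = 99.43 + j145.2 V
  V3 = 12·(cos(-60.0°) + j·sin(-60.0°)) = 6 - j10.39 V
Step 2 — Sum components: V_total = 129.2 + j169.4 V.
Step 3 — Convert to polar: |V_total| = 213.1 V, ∠V_total = 52.7°.

V_total = 213.1∠52.7° V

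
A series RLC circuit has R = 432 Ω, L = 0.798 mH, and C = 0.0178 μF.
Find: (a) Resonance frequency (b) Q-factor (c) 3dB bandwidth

Step 1 — Resonance: ω₀ = 1/√(LC) = 1/√(0.000798·1.78e-08) = 2.653e+05 rad/s.
Step 2 — f₀ = ω₀/(2π) = 4.223e+04 Hz.
Step 3 — Series Q: Q = ω₀L/R = 2.653e+05·0.000798/432 = 0.4901.
Step 4 — Bandwidth: Δω = ω₀/Q = 5.414e+05 rad/s; BW = Δω/(2π) = 8.616e+04 Hz.

(a) f₀ = 4.223e+04 Hz  (b) Q = 0.4901  (c) BW = 8.616e+04 Hz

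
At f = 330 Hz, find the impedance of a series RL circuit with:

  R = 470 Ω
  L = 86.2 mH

Step 1 — Angular frequency: ω = 2π·f = 2π·330 = 2073 rad/s.
Step 2 — Component impedances:
  R: Z = R = 470 Ω
  L: Z = jωL = j·2073·0.0862 = 0 + j178.7 Ω
Step 3 — Series combination: Z_total = R + L = 470 + j178.7 Ω = 502.8∠20.8° Ω.

Z = 470 + j178.7 Ω = 502.8∠20.8° Ω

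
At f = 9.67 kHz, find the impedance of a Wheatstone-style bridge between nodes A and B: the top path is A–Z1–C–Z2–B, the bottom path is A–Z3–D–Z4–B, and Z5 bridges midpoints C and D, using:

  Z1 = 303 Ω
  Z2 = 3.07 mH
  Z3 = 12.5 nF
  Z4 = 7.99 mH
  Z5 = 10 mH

Step 1 — Angular frequency: ω = 2π·f = 2π·9670 = 6.076e+04 rad/s.
Step 2 — Component impedances:
  Z1: Z = R = 303 Ω
  Z2: Z = jωL = j·6.076e+04·0.00307 = 0 + j186.5 Ω
  Z3: Z = 1/(jωC) = -j/(ω·C) = 0 - j1317 Ω
  Z4: Z = jωL = j·6.076e+04·0.00799 = 0 + j485.5 Ω
  Z5: Z = jωL = j·6.076e+04·0.01 = 0 + j607.6 Ω
Step 3 — Bridge requires nodal analysis (the Z5 bridge couples midpoints C and D, so the two paths cannot be reduced to a simple series/parallel combination). Setting node B to ground and injecting 1 A at node A, the 3-node admittance system at A, C, D solves to V_A = Z_AB = 328.9 + j67.32 Ω = 335.7∠11.6° Ω.

Z = 328.9 + j67.32 Ω = 335.7∠11.6° Ω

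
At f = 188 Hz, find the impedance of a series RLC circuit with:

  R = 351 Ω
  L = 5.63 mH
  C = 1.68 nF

Step 1 — Angular frequency: ω = 2π·f = 2π·188 = 1181 rad/s.
Step 2 — Component impedances:
  R: Z = R = 351 Ω
  L: Z = jωL = j·1181·0.00563 = 0 + j6.65 Ω
  C: Z = 1/(jωC) = -j/(ω·C) = 0 - j5.039e+05 Ω
Step 3 — Series combination: Z_total = R + L + C = 351 - j5.039e+05 Ω = 5.039e+05∠-90.0° Ω.

Z = 351 - j5.039e+05 Ω = 5.039e+05∠-90.0° Ω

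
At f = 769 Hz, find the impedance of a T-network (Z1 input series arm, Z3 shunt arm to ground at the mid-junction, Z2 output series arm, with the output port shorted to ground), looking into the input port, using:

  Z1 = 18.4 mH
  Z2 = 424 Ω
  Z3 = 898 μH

Step 1 — Angular frequency: ω = 2π·f = 2π·769 = 4832 rad/s.
Step 2 — Component impedances:
  Z1: Z = jωL = j·4832·0.0184 = 0 + j88.9 Ω
  Z2: Z = R = 424 Ω
  Z3: Z = jωL = j·4832·0.000898 = 0 + j4.339 Ω
Step 3 — With the output port shorted to ground, the output series arm Z2 runs from the junction to ground; the shunt arm Z3 also runs from the junction to ground. They appear in parallel: Z3 || Z2 = 0.0444 + j4.338 Ω.
Step 4 — Series with input arm Z1: Z_in = Z1 + (Z3 || Z2) = 0.0444 + j93.24 Ω = 93.24∠90.0° Ω.

Z = 0.0444 + j93.24 Ω = 93.24∠90.0° Ω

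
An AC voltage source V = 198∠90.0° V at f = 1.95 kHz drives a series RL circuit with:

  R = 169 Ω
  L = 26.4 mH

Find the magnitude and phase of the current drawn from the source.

Step 1 — Angular frequency: ω = 2π·f = 2π·1950 = 1.225e+04 rad/s.
Step 2 — Component impedances:
  R: Z = R = 169 Ω
  L: Z = jωL = j·1.225e+04·0.0264 = 0 + j323.5 Ω
Step 3 — Series combination: Z_total = R + L = 169 + j323.5 Ω = 364.9∠62.4° Ω.
Step 4 — Source phasor: V = 198∠90.0° V = 0 + j198 V.
Step 5 — Ohm's law: I = V / Z_total = (0 + j198) / (169 + j323.5) = 0.4809 + j0.2512 A.
Step 6 — Convert to polar: |I| = 0.5425 A, ∠I = 27.6°.

I = 0.5425∠27.6° A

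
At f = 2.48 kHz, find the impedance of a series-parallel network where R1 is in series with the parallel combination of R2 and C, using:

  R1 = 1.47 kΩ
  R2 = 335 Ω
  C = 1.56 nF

Step 1 — Angular frequency: ω = 2π·f = 2π·2480 = 1.558e+04 rad/s.
Step 2 — Component impedances:
  R1: Z = R = 1470 Ω
  R2: Z = R = 335 Ω
  C: Z = 1/(jωC) = -j/(ω·C) = 0 - j4.114e+04 Ω
Step 3 — Parallel branch: R2 || C = 1/(1/R2 + 1/C) = 335 - j2.728 Ω.
Step 4 — Series with R1: Z_total = R1 + (R2 || C) = 1805 - j2.728 Ω = 1805∠-0.1° Ω.

Z = 1805 - j2.728 Ω = 1805∠-0.1° Ω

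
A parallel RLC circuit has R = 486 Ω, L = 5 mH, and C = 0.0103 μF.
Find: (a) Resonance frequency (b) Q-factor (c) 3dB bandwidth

Step 1 — Resonance: ω₀ = 1/√(LC) = 1/√(0.005·1.03e-08) = 1.393e+05 rad/s.
Step 2 — f₀ = ω₀/(2π) = 2.218e+04 Hz.
Step 3 — Parallel Q: Q = R/(ω₀L) = 486/(1.393e+05·0.005) = 0.6975.
Step 4 — Bandwidth: Δω = ω₀/Q = 1.998e+05 rad/s; BW = Δω/(2π) = 3.179e+04 Hz.

(a) f₀ = 2.218e+04 Hz  (b) Q = 0.6975  (c) BW = 3.179e+04 Hz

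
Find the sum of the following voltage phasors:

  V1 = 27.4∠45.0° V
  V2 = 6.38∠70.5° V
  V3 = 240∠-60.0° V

Step 1 — Convert each phasor to rectangular form:
  V1 = 27.4·(cos(45.0°) + j·sin(45.0°)) = 19.37 + j19.37 V
  V2 = 6.38·(cos(70.5°) + j·sin(70.5°)) = 2.13 + j6.014 V
  V3 = 240·(cos(-60.0°) + j·sin(-60.0°)) = 120 - j207.8 V
Step 2 — Sum components: V_total = 141.5 - j182.5 V.
Step 3 — Convert to polar: |V_total| = 230.9 V, ∠V_total = -52.2°.

V_total = 230.9∠-52.2° V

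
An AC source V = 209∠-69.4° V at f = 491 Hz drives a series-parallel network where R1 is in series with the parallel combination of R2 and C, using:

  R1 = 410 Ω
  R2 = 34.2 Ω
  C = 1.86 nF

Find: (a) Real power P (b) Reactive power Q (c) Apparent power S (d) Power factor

Step 1 — Angular frequency: ω = 2π·f = 2π·491 = 3085 rad/s.
Step 2 — Component impedances:
  R1: Z = R = 410 Ω
  R2: Z = R = 34.2 Ω
  C: Z = 1/(jωC) = -j/(ω·C) = 0 - j1.743e+05 Ω
Step 3 — Parallel branch: R2 || C = 1/(1/R2 + 1/C) = 34.2 - j0.006712 Ω.
Step 4 — Series with R1: Z_total = R1 + (R2 || C) = 444.2 - j0.006712 Ω = 444.2∠-0.0° Ω.
Step 5 — Source phasor: V = 209∠-69.4° V = 73.53 - j195.6 V.
Step 6 — Current: I = V / Z = 0.1656 - j0.4404 A = 0.4705∠-69.4° A.
Step 7 — Complex power: S = V·I* = 98.34 - j0.001486 VA.
Step 8 — Real power: P = Re(S) = 98.34 W.
Step 9 — Reactive power: Q = Im(S) = -0.001486 VAR.
Step 10 — Apparent power: |S| = 98.34 VA.
Step 11 — Power factor: PF = P/|S| = 1 (leading).

(a) P = 98.34 W  (b) Q = -0.001486 VAR  (c) S = 98.34 VA  (d) PF = 1 (leading)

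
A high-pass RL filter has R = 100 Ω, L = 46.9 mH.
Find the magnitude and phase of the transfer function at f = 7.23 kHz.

Step 1 — Angular frequency: ω = 2π·7230 = 4.543e+04 rad/s.
Step 2 — Transfer function: H(jω) = jωL/(R + jωL).
Step 3 — Numerator jωL = j·2131; denominator R + jωL = 100 + j2131.
Step 4 — H = 0.9978 + j0.04683.
Step 5 — Magnitude: |H| = 0.9989 (-0.0 dB); phase: φ = 2.7°.

|H| = 0.9989 (-0.0 dB), φ = 2.7°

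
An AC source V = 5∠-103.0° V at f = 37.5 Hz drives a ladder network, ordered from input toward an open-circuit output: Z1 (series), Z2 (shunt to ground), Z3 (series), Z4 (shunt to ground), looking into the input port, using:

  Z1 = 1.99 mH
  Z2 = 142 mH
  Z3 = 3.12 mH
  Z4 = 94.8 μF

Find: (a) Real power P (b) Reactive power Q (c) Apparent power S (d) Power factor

Step 1 — Angular frequency: ω = 2π·f = 2π·37.5 = 235.6 rad/s.
Step 2 — Component impedances:
  Z1: Z = jωL = j·235.6·0.00199 = 0 + j0.4689 Ω
  Z2: Z = jωL = j·235.6·0.142 = 0 + j33.46 Ω
  Z3: Z = jωL = j·235.6·0.00312 = 0 + j0.7351 Ω
  Z4: Z = 1/(jωC) = -j/(ω·C) = 0 - j44.77 Ω
Step 3 — Ladder network (open output): work backward from the far end, alternating series and parallel combinations. Z_in = 0 + j139.8 Ω = 139.8∠90.0° Ω.
Step 4 — Source phasor: V = 5∠-103.0° V = -1.125 - j4.872 V.
Step 5 — Current: I = V / Z = -0.03486 + j0.008047 A = 0.03577∠167.0° A.
Step 6 — Complex power: S = V·I* = 0 + j0.1789 VA.
Step 7 — Real power: P = Re(S) = 0 W.
Step 8 — Reactive power: Q = Im(S) = 0.1789 VAR.
Step 9 — Apparent power: |S| = 0.1789 VA.
Step 10 — Power factor: PF = P/|S| = 0 (lagging).

(a) P = 0 W  (b) Q = 0.1789 VAR  (c) S = 0.1789 VA  (d) PF = 0 (lagging)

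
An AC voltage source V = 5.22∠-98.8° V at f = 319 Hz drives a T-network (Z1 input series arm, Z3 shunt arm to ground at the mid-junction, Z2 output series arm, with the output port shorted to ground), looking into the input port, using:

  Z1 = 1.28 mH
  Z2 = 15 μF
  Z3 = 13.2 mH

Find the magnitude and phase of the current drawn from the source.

Step 1 — Angular frequency: ω = 2π·f = 2π·319 = 2004 rad/s.
Step 2 — Component impedances:
  Z1: Z = jωL = j·2004·0.00128 = 0 + j2.566 Ω
  Z2: Z = 1/(jωC) = -j/(ω·C) = 0 - j33.26 Ω
  Z3: Z = jωL = j·2004·0.0132 = 0 + j26.46 Ω
Step 3 — With the output port shorted to ground, the output series arm Z2 runs from the junction to ground; the shunt arm Z3 also runs from the junction to ground. They appear in parallel: Z3 || Z2 = 0 + j129.3 Ω.
Step 4 — Series with input arm Z1: Z_in = Z1 + (Z3 || Z2) = 0 + j131.9 Ω = 131.9∠90.0° Ω.
Step 5 — Source phasor: V = 5.22∠-98.8° V = -0.7986 - j5.159 V.
Step 6 — Ohm's law: I = V / Z_total = (-0.7986 - j5.159) / (0 + j131.9) = -0.03911 + j0.006054 A.
Step 7 — Convert to polar: |I| = 0.03957 A, ∠I = 171.2°.

I = 0.03957∠171.2° A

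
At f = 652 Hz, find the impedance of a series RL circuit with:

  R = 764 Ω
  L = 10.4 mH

Step 1 — Angular frequency: ω = 2π·f = 2π·652 = 4097 rad/s.
Step 2 — Component impedances:
  R: Z = R = 764 Ω
  L: Z = jωL = j·4097·0.0104 = 0 + j42.61 Ω
Step 3 — Series combination: Z_total = R + L = 764 + j42.61 Ω = 765.2∠3.2° Ω.

Z = 764 + j42.61 Ω = 765.2∠3.2° Ω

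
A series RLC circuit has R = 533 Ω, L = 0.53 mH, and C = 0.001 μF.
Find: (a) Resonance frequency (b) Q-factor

Step 1 — Resonance condition Im(Z)=0 gives ω₀ = 1/√(LC).
Step 2 — ω₀ = 1/√(0.00053·1e-09) = 1.374e+06 rad/s.
Step 3 — f₀ = ω₀/(2π) = 2.186e+05 Hz.
Step 4 — Series Q: Q = ω₀L/R = 1.374e+06·0.00053/533 = 1.366.

(a) f₀ = 2.186e+05 Hz  (b) Q = 1.366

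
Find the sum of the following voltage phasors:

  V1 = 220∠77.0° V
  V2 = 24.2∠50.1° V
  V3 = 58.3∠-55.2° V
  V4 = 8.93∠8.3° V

Step 1 — Convert each phasor to rectangular form:
  V1 = 220·(cos(77.0°) + j·sin(77.0°)) = 49.49 + j214.4 V
  V2 = 24.2·(cos(50.1°) + j·sin(50.1°)) = 15.52 + j18.57 V
  V3 = 58.3·(cos(-55.2°) + j·sin(-55.2°)) = 33.27 - j47.87 V
  V4 = 8.93·(cos(8.3°) + j·sin(8.3°)) = 8.836 + j1.289 V
Step 2 — Sum components: V_total = 107.1 + j186.3 V.
Step 3 — Convert to polar: |V_total| = 214.9 V, ∠V_total = 60.1°.

V_total = 214.9∠60.1° V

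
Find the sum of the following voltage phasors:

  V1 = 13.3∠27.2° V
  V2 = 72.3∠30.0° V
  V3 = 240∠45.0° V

Step 1 — Convert each phasor to rectangular form:
  V1 = 13.3·(cos(27.2°) + j·sin(27.2°)) = 11.83 + j6.079 V
  V2 = 72.3·(cos(30.0°) + j·sin(30.0°)) = 62.61 + j36.15 V
  V3 = 240·(cos(45.0°) + j·sin(45.0°)) = 169.7 + j169.7 V
Step 2 — Sum components: V_total = 244.1 + j211.9 V.
Step 3 — Convert to polar: |V_total| = 323.3 V, ∠V_total = 41.0°.

V_total = 323.3∠41.0° V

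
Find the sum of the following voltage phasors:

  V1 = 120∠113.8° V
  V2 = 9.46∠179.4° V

Step 1 — Convert each phasor to rectangular form:
  V1 = 120·(cos(113.8°) + j·sin(113.8°)) = -48.43 + j109.8 V
  V2 = 9.46·(cos(179.4°) + j·sin(179.4°)) = -9.459 + j0.09906 V
Step 2 — Sum components: V_total = -57.88 + j109.9 V.
Step 3 — Convert to polar: |V_total| = 124.2 V, ∠V_total = 117.8°.

V_total = 124.2∠117.8° V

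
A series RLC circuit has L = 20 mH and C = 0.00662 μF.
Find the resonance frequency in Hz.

Step 1 — Resonance condition Im(Z)=0 gives ω₀ = 1/√(LC).
Step 2 — ω₀ = 1/√(0.02·6.62e-09) = 8.691e+04 rad/s.
Step 3 — f₀ = ω₀/(2π) = 1.383e+04 Hz.

f₀ = 1.383e+04 Hz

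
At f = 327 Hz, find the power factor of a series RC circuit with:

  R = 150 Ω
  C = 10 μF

Step 1 — Angular frequency: ω = 2π·f = 2π·327 = 2055 rad/s.
Step 2 — Component impedances:
  R: Z = R = 150 Ω
  C: Z = 1/(jωC) = -j/(ω·C) = 0 - j48.67 Ω
Step 3 — Series combination: Z_total = R + C = 150 - j48.67 Ω = 157.7∠-18.0° Ω.
Step 4 — Power factor: PF = cos(φ) = Re(Z)/|Z| = 150/157.7 = 0.9512.
Step 5 — Type: Im(Z) = -48.67 ⇒ leading (phase φ = -18.0°).

PF = 0.9512 (leading, φ = -18.0°)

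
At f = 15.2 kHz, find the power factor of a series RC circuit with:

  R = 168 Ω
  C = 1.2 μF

Step 1 — Angular frequency: ω = 2π·f = 2π·1.52e+04 = 9.55e+04 rad/s.
Step 2 — Component impedances:
  R: Z = R = 168 Ω
  C: Z = 1/(jωC) = -j/(ω·C) = 0 - j8.726 Ω
Step 3 — Series combination: Z_total = R + C = 168 - j8.726 Ω = 168.2∠-3.0° Ω.
Step 4 — Power factor: PF = cos(φ) = Re(Z)/|Z| = 168/168.226 = 0.9987.
Step 5 — Type: Im(Z) = -8.726 ⇒ leading (phase φ = -3.0°).

PF = 0.9987 (leading, φ = -3.0°)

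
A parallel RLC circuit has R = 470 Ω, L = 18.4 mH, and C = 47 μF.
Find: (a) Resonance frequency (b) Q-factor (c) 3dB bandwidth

Step 1 — Resonance: ω₀ = 1/√(LC) = 1/√(0.0184·4.7e-05) = 1075 rad/s.
Step 2 — f₀ = ω₀/(2π) = 171.1 Hz.
Step 3 — Parallel Q: Q = R/(ω₀L) = 470/(1075·0.0184) = 23.75.
Step 4 — Bandwidth: Δω = ω₀/Q = 45.27 rad/s; BW = Δω/(2π) = 7.205 Hz.

(a) f₀ = 171.1 Hz  (b) Q = 23.75  (c) BW = 7.205 Hz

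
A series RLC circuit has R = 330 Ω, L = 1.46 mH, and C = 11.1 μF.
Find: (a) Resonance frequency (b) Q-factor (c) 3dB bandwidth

Step 1 — Resonance condition Im(Z)=0 gives ω₀ = 1/√(LC).
Step 2 — ω₀ = 1/√(0.00146·1.11e-05) = 7855 rad/s.
Step 3 — f₀ = ω₀/(2π) = 1250 Hz.
Step 4 — Series Q: Q = ω₀L/R = 7855·0.00146/330 = 0.03475.
Step 5 — 3dB bandwidth: Δω = ω₀/Q = 2.26e+05 rad/s; BW = Δω/(2π) = 3.597e+04 Hz.

(a) f₀ = 1250 Hz  (b) Q = 0.03475  (c) BW = 3.597e+04 Hz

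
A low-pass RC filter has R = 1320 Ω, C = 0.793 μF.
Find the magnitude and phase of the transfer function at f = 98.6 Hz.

Step 1 — Angular frequency: ω = 2π·98.6 = 619.5 rad/s.
Step 2 — Transfer function: H(jω) = 1/(1 + jωRC).
Step 3 — Denominator: 1 + jωRC = 1 + j·619.5·1320·7.93e-07 = 1 + j0.6485.
Step 4 — H = 0.704 - j0.4565.
Step 5 — Magnitude: |H| = 0.839 (-1.5 dB); phase: φ = -33.0°.

|H| = 0.839 (-1.5 dB), φ = -33.0°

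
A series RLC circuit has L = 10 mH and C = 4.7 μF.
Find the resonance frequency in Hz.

Step 1 — Resonance condition Im(Z)=0 gives ω₀ = 1/√(LC).
Step 2 — ω₀ = 1/√(0.01·4.7e-06) = 4613 rad/s.
Step 3 — f₀ = ω₀/(2π) = 734.1 Hz.

f₀ = 734.1 Hz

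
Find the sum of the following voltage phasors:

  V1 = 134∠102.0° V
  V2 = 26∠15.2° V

Step 1 — Convert each phasor to rectangular form:
  V1 = 134·(cos(102.0°) + j·sin(102.0°)) = -27.86 + j131.1 V
  V2 = 26·(cos(15.2°) + j·sin(15.2°)) = 25.09 + j6.817 V
Step 2 — Sum components: V_total = -2.77 + j137.9 V.
Step 3 — Convert to polar: |V_total| = 137.9 V, ∠V_total = 91.2°.

V_total = 137.9∠91.2° V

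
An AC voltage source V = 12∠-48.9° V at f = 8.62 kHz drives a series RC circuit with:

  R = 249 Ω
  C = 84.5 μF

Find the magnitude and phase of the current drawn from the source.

Step 1 — Angular frequency: ω = 2π·f = 2π·8620 = 5.416e+04 rad/s.
Step 2 — Component impedances:
  R: Z = R = 249 Ω
  C: Z = 1/(jωC) = -j/(ω·C) = 0 - j0.2185 Ω
Step 3 — Series combination: Z_total = R + C = 249 - j0.2185 Ω = 249∠-0.1° Ω.
Step 4 — Source phasor: V = 12∠-48.9° V = 7.889 - j9.043 V.
Step 5 — Ohm's law: I = V / Z_total = (7.889 - j9.043) / (249 - j0.2185) = 0.03171 - j0.03629 A.
Step 6 — Convert to polar: |I| = 0.04819 A, ∠I = -48.8°.

I = 0.04819∠-48.8° A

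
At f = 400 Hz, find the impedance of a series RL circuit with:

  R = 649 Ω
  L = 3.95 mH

Step 1 — Angular frequency: ω = 2π·f = 2π·400 = 2513 rad/s.
Step 2 — Component impedances:
  R: Z = R = 649 Ω
  L: Z = jωL = j·2513·0.00395 = 0 + j9.927 Ω
Step 3 — Series combination: Z_total = R + L = 649 + j9.927 Ω = 649.1∠0.9° Ω.

Z = 649 + j9.927 Ω = 649.1∠0.9° Ω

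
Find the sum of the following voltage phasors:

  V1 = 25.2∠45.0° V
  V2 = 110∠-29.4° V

Step 1 — Convert each phasor to rectangular form:
  V1 = 25.2·(cos(45.0°) + j·sin(45.0°)) = 17.82 + j17.82 V
  V2 = 110·(cos(-29.4°) + j·sin(-29.4°)) = 95.83 - j54 V
Step 2 — Sum components: V_total = 113.7 - j36.18 V.
Step 3 — Convert to polar: |V_total| = 119.3 V, ∠V_total = -17.7°.

V_total = 119.3∠-17.7° V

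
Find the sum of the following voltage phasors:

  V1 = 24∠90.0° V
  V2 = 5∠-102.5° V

Step 1 — Convert each phasor to rectangular form:
  V1 = 24·(cos(90.0°) + j·sin(90.0°)) = 0 + j24 V
  V2 = 5·(cos(-102.5°) + j·sin(-102.5°)) = -1.082 - j4.881 V
Step 2 — Sum components: V_total = -1.082 + j19.12 V.
Step 3 — Convert to polar: |V_total| = 19.15 V, ∠V_total = 93.2°.

V_total = 19.15∠93.2° V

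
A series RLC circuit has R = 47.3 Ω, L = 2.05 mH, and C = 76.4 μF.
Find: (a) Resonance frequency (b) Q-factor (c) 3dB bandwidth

Step 1 — Resonance condition Im(Z)=0 gives ω₀ = 1/√(LC).
Step 2 — ω₀ = 1/√(0.00205·7.64e-05) = 2527 rad/s.
Step 3 — f₀ = ω₀/(2π) = 402.2 Hz.
Step 4 — Series Q: Q = ω₀L/R = 2527·0.00205/47.3 = 0.1095.
Step 5 — 3dB bandwidth: Δω = ω₀/Q = 2.307e+04 rad/s; BW = Δω/(2π) = 3672 Hz.

(a) f₀ = 402.2 Hz  (b) Q = 0.1095  (c) BW = 3672 Hz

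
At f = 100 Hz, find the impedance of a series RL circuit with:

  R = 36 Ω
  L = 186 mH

Step 1 — Angular frequency: ω = 2π·f = 2π·100 = 628.3 rad/s.
Step 2 — Component impedances:
  R: Z = R = 36 Ω
  L: Z = jωL = j·628.3·0.186 = 0 + j116.9 Ω
Step 3 — Series combination: Z_total = R + L = 36 + j116.9 Ω = 122.3∠72.9° Ω.

Z = 36 + j116.9 Ω = 122.3∠72.9° Ω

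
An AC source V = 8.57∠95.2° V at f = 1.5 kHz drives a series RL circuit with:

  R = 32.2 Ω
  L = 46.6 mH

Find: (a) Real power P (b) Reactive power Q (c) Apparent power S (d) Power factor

Step 1 — Angular frequency: ω = 2π·f = 2π·1500 = 9425 rad/s.
Step 2 — Component impedances:
  R: Z = R = 32.2 Ω
  L: Z = jωL = j·9425·0.0466 = 0 + j439.2 Ω
Step 3 — Series combination: Z_total = R + L = 32.2 + j439.2 Ω = 440.4∠85.8° Ω.
Step 4 — Source phasor: V = 8.57∠95.2° V = -0.7767 + j8.535 V.
Step 5 — Current: I = V / Z = 0.0192 + j0.003176 A = 0.01946∠9.4° A.
Step 6 — Complex power: S = V·I* = 0.01219 + j0.1663 VA.
Step 7 — Real power: P = Re(S) = 0.01219 W.
Step 8 — Reactive power: Q = Im(S) = 0.1663 VAR.
Step 9 — Apparent power: |S| = 0.1668 VA.
Step 10 — Power factor: PF = P/|S| = 0.07312 (lagging).

(a) P = 0.01219 W  (b) Q = 0.1663 VAR  (c) S = 0.1668 VA  (d) PF = 0.07312 (lagging)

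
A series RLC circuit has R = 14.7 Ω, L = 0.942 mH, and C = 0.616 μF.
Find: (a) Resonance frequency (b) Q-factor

Step 1 — Resonance condition Im(Z)=0 gives ω₀ = 1/√(LC).
Step 2 — ω₀ = 1/√(0.000942·6.16e-07) = 4.151e+04 rad/s.
Step 3 — f₀ = ω₀/(2π) = 6607 Hz.
Step 4 — Series Q: Q = ω₀L/R = 4.151e+04·0.000942/14.7 = 2.66.

(a) f₀ = 6607 Hz  (b) Q = 2.66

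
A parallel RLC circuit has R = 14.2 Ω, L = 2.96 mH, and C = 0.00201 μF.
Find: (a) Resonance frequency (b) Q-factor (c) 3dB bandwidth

Step 1 — Resonance: ω₀ = 1/√(LC) = 1/√(0.00296·2.01e-09) = 4.1e+05 rad/s.
Step 2 — f₀ = ω₀/(2π) = 6.525e+04 Hz.
Step 3 — Parallel Q: Q = R/(ω₀L) = 14.2/(4.1e+05·0.00296) = 0.0117.
Step 4 — Bandwidth: Δω = ω₀/Q = 3.504e+07 rad/s; BW = Δω/(2π) = 5.576e+06 Hz.

(a) f₀ = 6.525e+04 Hz  (b) Q = 0.0117  (c) BW = 5.576e+06 Hz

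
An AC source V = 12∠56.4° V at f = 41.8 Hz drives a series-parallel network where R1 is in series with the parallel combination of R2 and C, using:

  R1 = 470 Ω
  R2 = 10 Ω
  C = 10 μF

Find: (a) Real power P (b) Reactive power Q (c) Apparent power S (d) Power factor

Step 1 — Angular frequency: ω = 2π·f = 2π·41.8 = 262.6 rad/s.
Step 2 — Component impedances:
  R1: Z = R = 470 Ω
  R2: Z = R = 10 Ω
  C: Z = 1/(jωC) = -j/(ω·C) = 0 - j380.8 Ω
Step 3 — Parallel branch: R2 || C = 1/(1/R2 + 1/C) = 9.993 - j0.2625 Ω.
Step 4 — Series with R1: Z_total = R1 + (R2 || C) = 480 - j0.2625 Ω = 480∠-0.0° Ω.
Step 5 — Source phasor: V = 12∠56.4° V = 6.641 + j9.995 V.
Step 6 — Current: I = V / Z = 0.01382 + j0.02083 A = 0.025∠56.4° A.
Step 7 — Complex power: S = V·I* = 0.3 - j0.000164 VA.
Step 8 — Real power: P = Re(S) = 0.3 W.
Step 9 — Reactive power: Q = Im(S) = -0.000164 VAR.
Step 10 — Apparent power: |S| = 0.3 VA.
Step 11 — Power factor: PF = P/|S| = 1 (leading).

(a) P = 0.3 W  (b) Q = -0.000164 VAR  (c) S = 0.3 VA  (d) PF = 1 (leading)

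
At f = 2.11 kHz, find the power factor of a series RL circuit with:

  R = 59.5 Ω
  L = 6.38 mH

Step 1 — Angular frequency: ω = 2π·f = 2π·2110 = 1.326e+04 rad/s.
Step 2 — Component impedances:
  R: Z = R = 59.5 Ω
  L: Z = jωL = j·1.326e+04·0.00638 = 0 + j84.58 Ω
Step 3 — Series combination: Z_total = R + L = 59.5 + j84.58 Ω = 103.4∠54.9° Ω.
Step 4 — Power factor: PF = cos(φ) = Re(Z)/|Z| = 59.5/103.4 = 0.5754.
Step 5 — Type: Im(Z) = 84.58 ⇒ lagging (phase φ = 54.9°).

PF = 0.5754 (lagging, φ = 54.9°)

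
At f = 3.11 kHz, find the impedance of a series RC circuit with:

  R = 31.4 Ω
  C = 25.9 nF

Step 1 — Angular frequency: ω = 2π·f = 2π·3110 = 1.954e+04 rad/s.
Step 2 — Component impedances:
  R: Z = R = 31.4 Ω
  C: Z = 1/(jωC) = -j/(ω·C) = 0 - j1976 Ω
Step 3 — Series combination: Z_total = R + C = 31.4 - j1976 Ω = 1976∠-89.1° Ω.

Z = 31.4 - j1976 Ω = 1976∠-89.1° Ω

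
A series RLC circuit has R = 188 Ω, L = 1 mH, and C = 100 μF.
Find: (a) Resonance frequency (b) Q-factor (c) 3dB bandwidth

Step 1 — Resonance condition Im(Z)=0 gives ω₀ = 1/√(LC).
Step 2 — ω₀ = 1/√(0.001·0.0001) = 3162 rad/s.
Step 3 — f₀ = ω₀/(2π) = 503.3 Hz.
Step 4 — Series Q: Q = ω₀L/R = 3162·0.001/188 = 0.01682.
Step 5 — 3dB bandwidth: Δω = ω₀/Q = 1.88e+05 rad/s; BW = Δω/(2π) = 2.992e+04 Hz.

(a) f₀ = 503.3 Hz  (b) Q = 0.01682  (c) BW = 2.992e+04 Hz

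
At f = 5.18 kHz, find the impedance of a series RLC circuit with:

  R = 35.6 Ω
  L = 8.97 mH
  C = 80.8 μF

Step 1 — Angular frequency: ω = 2π·f = 2π·5180 = 3.255e+04 rad/s.
Step 2 — Component impedances:
  R: Z = R = 35.6 Ω
  L: Z = jωL = j·3.255e+04·0.00897 = 0 + j291.9 Ω
  C: Z = 1/(jωC) = -j/(ω·C) = 0 - j0.3803 Ω
Step 3 — Series combination: Z_total = R + L + C = 35.6 + j291.6 Ω = 293.7∠83.0° Ω.

Z = 35.6 + j291.6 Ω = 293.7∠83.0° Ω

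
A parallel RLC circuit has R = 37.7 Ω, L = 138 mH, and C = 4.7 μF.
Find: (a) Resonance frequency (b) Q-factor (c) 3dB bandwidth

Step 1 — Resonance: ω₀ = 1/√(LC) = 1/√(0.138·4.7e-06) = 1242 rad/s.
Step 2 — f₀ = ω₀/(2π) = 197.6 Hz.
Step 3 — Parallel Q: Q = R/(ω₀L) = 37.7/(1242·0.138) = 0.22.
Step 4 — Bandwidth: Δω = ω₀/Q = 5644 rad/s; BW = Δω/(2π) = 898.2 Hz.

(a) f₀ = 197.6 Hz  (b) Q = 0.22  (c) BW = 898.2 Hz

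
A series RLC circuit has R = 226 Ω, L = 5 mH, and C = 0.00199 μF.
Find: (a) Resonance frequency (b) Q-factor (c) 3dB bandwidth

Step 1 — Resonance condition Im(Z)=0 gives ω₀ = 1/√(LC).
Step 2 — ω₀ = 1/√(0.005·1.99e-09) = 3.17e+05 rad/s.
Step 3 — f₀ = ω₀/(2π) = 5.046e+04 Hz.
Step 4 — Series Q: Q = ω₀L/R = 3.17e+05·0.005/226 = 7.014.
Step 5 — 3dB bandwidth: Δω = ω₀/Q = 4.52e+04 rad/s; BW = Δω/(2π) = 7194 Hz.

(a) f₀ = 5.046e+04 Hz  (b) Q = 7.014  (c) BW = 7194 Hz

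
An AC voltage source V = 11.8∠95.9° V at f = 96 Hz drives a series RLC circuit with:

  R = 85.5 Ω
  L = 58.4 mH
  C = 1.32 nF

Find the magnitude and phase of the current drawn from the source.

Step 1 — Angular frequency: ω = 2π·f = 2π·96 = 603.2 rad/s.
Step 2 — Component impedances:
  R: Z = R = 85.5 Ω
  L: Z = jωL = j·603.2·0.0584 = 0 + j35.23 Ω
  C: Z = 1/(jωC) = -j/(ω·C) = 0 - j1.256e+06 Ω
Step 3 — Series combination: Z_total = R + L + C = 85.5 - j1.256e+06 Ω = 1.256e+06∠-90.0° Ω.
Step 4 — Source phasor: V = 11.8∠95.9° V = -1.213 + j11.74 V.
Step 5 — Ohm's law: I = V / Z_total = (-1.213 + j11.74) / (85.5 - j1.256e+06) = -9.346e-06 - j9.651e-07 A.
Step 6 — Convert to polar: |I| = 9.395e-06 A, ∠I = -174.1°.

I = 9.395e-06∠-174.1° A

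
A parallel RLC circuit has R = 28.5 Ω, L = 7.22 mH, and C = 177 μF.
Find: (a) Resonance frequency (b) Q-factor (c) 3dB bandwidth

Step 1 — Resonance: ω₀ = 1/√(LC) = 1/√(0.00722·0.000177) = 884.6 rad/s.
Step 2 — f₀ = ω₀/(2π) = 140.8 Hz.
Step 3 — Parallel Q: Q = R/(ω₀L) = 28.5/(884.6·0.00722) = 4.462.
Step 4 — Bandwidth: Δω = ω₀/Q = 198.2 rad/s; BW = Δω/(2π) = 31.55 Hz.

(a) f₀ = 140.8 Hz  (b) Q = 4.462  (c) BW = 31.55 Hz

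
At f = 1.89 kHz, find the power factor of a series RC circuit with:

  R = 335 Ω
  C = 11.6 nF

Step 1 — Angular frequency: ω = 2π·f = 2π·1890 = 1.188e+04 rad/s.
Step 2 — Component impedances:
  R: Z = R = 335 Ω
  C: Z = 1/(jωC) = -j/(ω·C) = 0 - j7259 Ω
Step 3 — Series combination: Z_total = R + C = 335 - j7259 Ω = 7267∠-87.4° Ω.
Step 4 — Power factor: PF = cos(φ) = Re(Z)/|Z| = 335/7267 = 0.0461.
Step 5 — Type: Im(Z) = -7259 ⇒ leading (phase φ = -87.4°).

PF = 0.0461 (leading, φ = -87.4°)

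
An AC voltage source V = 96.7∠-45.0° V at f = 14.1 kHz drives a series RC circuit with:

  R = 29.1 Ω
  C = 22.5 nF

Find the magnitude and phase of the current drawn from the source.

Step 1 — Angular frequency: ω = 2π·f = 2π·1.41e+04 = 8.859e+04 rad/s.
Step 2 — Component impedances:
  R: Z = R = 29.1 Ω
  C: Z = 1/(jωC) = -j/(ω·C) = 0 - j501.7 Ω
Step 3 — Series combination: Z_total = R + C = 29.1 - j501.7 Ω = 502.5∠-86.7° Ω.
Step 4 — Source phasor: V = 96.7∠-45.0° V = 68.38 - j68.38 V.
Step 5 — Ohm's law: I = V / Z_total = (68.38 - j68.38) / (29.1 - j501.7) = 0.1437 + j0.128 A.
Step 6 — Convert to polar: |I| = 0.1924 A, ∠I = 41.7°.

I = 0.1924∠41.7° A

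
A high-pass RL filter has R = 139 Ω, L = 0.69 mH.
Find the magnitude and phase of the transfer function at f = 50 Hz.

Step 1 — Angular frequency: ω = 2π·50 = 314.2 rad/s.
Step 2 — Transfer function: H(jω) = jωL/(R + jωL).
Step 3 — Numerator jωL = j·0.2168; denominator R + jωL = 139 + j0.2168.
Step 4 — H = 2.432e-06 + j0.001559.
Step 5 — Magnitude: |H| = 0.001559 (-56.1 dB); phase: φ = 89.9°.

|H| = 0.001559 (-56.1 dB), φ = 89.9°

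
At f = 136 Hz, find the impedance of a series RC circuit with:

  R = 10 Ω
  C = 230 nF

Step 1 — Angular frequency: ω = 2π·f = 2π·136 = 854.5 rad/s.
Step 2 — Component impedances:
  R: Z = R = 10 Ω
  C: Z = 1/(jωC) = -j/(ω·C) = 0 - j5088 Ω
Step 3 — Series combination: Z_total = R + C = 10 - j5088 Ω = 5088∠-89.9° Ω.

Z = 10 - j5088 Ω = 5088∠-89.9° Ω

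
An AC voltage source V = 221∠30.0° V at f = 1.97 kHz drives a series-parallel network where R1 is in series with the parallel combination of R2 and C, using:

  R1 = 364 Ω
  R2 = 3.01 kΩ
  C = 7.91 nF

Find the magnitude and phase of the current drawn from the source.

Step 1 — Angular frequency: ω = 2π·f = 2π·1970 = 1.238e+04 rad/s.
Step 2 — Component impedances:
  R1: Z = R = 364 Ω
  R2: Z = R = 3010 Ω
  C: Z = 1/(jωC) = -j/(ω·C) = 0 - j1.021e+04 Ω
Step 3 — Parallel branch: R2 || C = 1/(1/R2 + 1/C) = 2769 - j816.2 Ω.
Step 4 — Series with R1: Z_total = R1 + (R2 || C) = 3133 - j816.2 Ω = 3238∠-14.6° Ω.
Step 5 — Source phasor: V = 221∠30.0° V = 191.4 + j110.5 V.
Step 6 — Ohm's law: I = V / Z_total = (191.4 + j110.5) / (3133 - j816.2) = 0.0486 + j0.04792 A.
Step 7 — Convert to polar: |I| = 0.06825 A, ∠I = 44.6°.

I = 0.06825∠44.6° A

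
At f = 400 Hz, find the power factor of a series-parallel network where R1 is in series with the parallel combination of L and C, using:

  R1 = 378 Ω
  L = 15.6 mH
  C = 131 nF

Step 1 — Angular frequency: ω = 2π·f = 2π·400 = 2513 rad/s.
Step 2 — Component impedances:
  R1: Z = R = 378 Ω
  L: Z = jωL = j·2513·0.0156 = 0 + j39.21 Ω
  C: Z = 1/(jωC) = -j/(ω·C) = 0 - j3037 Ω
Step 3 — Parallel branch: L || C = 1/(1/L + 1/C) = 0 + j39.72 Ω.
Step 4 — Series with R1: Z_total = R1 + (L || C) = 378 + j39.72 Ω = 380.1∠6.0° Ω.
Step 5 — Power factor: PF = cos(φ) = Re(Z)/|Z| = 378/380.1 = 0.9945.
Step 6 — Type: Im(Z) = 39.72 ⇒ lagging (phase φ = 6.0°).

PF = 0.9945 (lagging, φ = 6.0°)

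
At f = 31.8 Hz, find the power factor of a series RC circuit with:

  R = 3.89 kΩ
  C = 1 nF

Step 1 — Angular frequency: ω = 2π·f = 2π·31.8 = 199.8 rad/s.
Step 2 — Component impedances:
  R: Z = R = 3890 Ω
  C: Z = 1/(jωC) = -j/(ω·C) = 0 - j5.005e+06 Ω
Step 3 — Series combination: Z_total = R + C = 3890 - j5.005e+06 Ω = 5.005e+06∠-90.0° Ω.
Step 4 — Power factor: PF = cos(φ) = Re(Z)/|Z| = 3890/5.005e+06 = 0.0007772.
Step 5 — Type: Im(Z) = -5.005e+06 ⇒ leading (phase φ = -90.0°).

PF = 0.0007772 (leading, φ = -90.0°)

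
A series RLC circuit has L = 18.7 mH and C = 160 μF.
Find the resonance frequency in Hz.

Step 1 — Resonance condition Im(Z)=0 gives ω₀ = 1/√(LC).
Step 2 — ω₀ = 1/√(0.0187·0.00016) = 578.1 rad/s.
Step 3 — f₀ = ω₀/(2π) = 92.01 Hz.

f₀ = 92.01 Hz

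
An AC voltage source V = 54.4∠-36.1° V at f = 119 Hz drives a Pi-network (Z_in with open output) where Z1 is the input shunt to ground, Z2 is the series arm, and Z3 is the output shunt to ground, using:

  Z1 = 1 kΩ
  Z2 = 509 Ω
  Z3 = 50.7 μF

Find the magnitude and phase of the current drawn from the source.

Step 1 — Angular frequency: ω = 2π·f = 2π·119 = 747.7 rad/s.
Step 2 — Component impedances:
  Z1: Z = R = 1000 Ω
  Z2: Z = R = 509 Ω
  Z3: Z = 1/(jωC) = -j/(ω·C) = 0 - j26.38 Ω
Step 3 — With open output, the series arm Z2 and the output shunt Z3 appear in series to ground: Z2 + Z3 = 509 - j26.38 Ω.
Step 4 — Parallel with input shunt Z1: Z_in = Z1 || (Z2 + Z3) = 337.5 - j11.58 Ω = 337.7∠-2.0° Ω.
Step 5 — Source phasor: V = 54.4∠-36.1° V = 43.95 - j32.05 V.
Step 6 — Ohm's law: I = V / Z_total = (43.95 - j32.05) / (337.5 - j11.58) = 0.1333 - j0.09039 A.
Step 7 — Convert to polar: |I| = 0.1611 A, ∠I = -34.1°.

I = 0.1611∠-34.1° A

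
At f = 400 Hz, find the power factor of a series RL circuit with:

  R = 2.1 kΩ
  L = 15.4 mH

Step 1 — Angular frequency: ω = 2π·f = 2π·400 = 2513 rad/s.
Step 2 — Component impedances:
  R: Z = R = 2100 Ω
  L: Z = jωL = j·2513·0.0154 = 0 + j38.7 Ω
Step 3 — Series combination: Z_total = R + L = 2100 + j38.7 Ω = 2100∠1.1° Ω.
Step 4 — Power factor: PF = cos(φ) = Re(Z)/|Z| = 2100/2100.4 = 0.9998.
Step 5 — Type: Im(Z) = 38.7 ⇒ lagging (phase φ = 1.1°).

PF = 0.9998 (lagging, φ = 1.1°)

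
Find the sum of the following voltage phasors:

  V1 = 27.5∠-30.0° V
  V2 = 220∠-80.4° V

Step 1 — Convert each phasor to rectangular form:
  V1 = 27.5·(cos(-30.0°) + j·sin(-30.0°)) = 23.82 - j13.75 V
  V2 = 220·(cos(-80.4°) + j·sin(-80.4°)) = 36.69 - j216.9 V
Step 2 — Sum components: V_total = 60.5 - j230.7 V.
Step 3 — Convert to polar: |V_total| = 238.5 V, ∠V_total = -75.3°.

V_total = 238.5∠-75.3° V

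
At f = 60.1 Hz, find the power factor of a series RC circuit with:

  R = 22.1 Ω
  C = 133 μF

Step 1 — Angular frequency: ω = 2π·f = 2π·60.1 = 377.6 rad/s.
Step 2 — Component impedances:
  R: Z = R = 22.1 Ω
  C: Z = 1/(jωC) = -j/(ω·C) = 0 - j19.91 Ω
Step 3 — Series combination: Z_total = R + C = 22.1 - j19.91 Ω = 29.75∠-42.0° Ω.
Step 4 — Power factor: PF = cos(φ) = Re(Z)/|Z| = 22.1/29.75 = 0.7429.
Step 5 — Type: Im(Z) = -19.91 ⇒ leading (phase φ = -42.0°).

PF = 0.7429 (leading, φ = -42.0°)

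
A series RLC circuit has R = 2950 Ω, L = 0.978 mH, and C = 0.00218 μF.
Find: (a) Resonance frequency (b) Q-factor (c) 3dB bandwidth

Step 1 — Resonance condition Im(Z)=0 gives ω₀ = 1/√(LC).
Step 2 — ω₀ = 1/√(0.000978·2.18e-09) = 6.849e+05 rad/s.
Step 3 — f₀ = ω₀/(2π) = 1.09e+05 Hz.
Step 4 — Series Q: Q = ω₀L/R = 6.849e+05·0.000978/2950 = 0.227.
Step 5 — 3dB bandwidth: Δω = ω₀/Q = 3.016e+06 rad/s; BW = Δω/(2π) = 4.801e+05 Hz.

(a) f₀ = 1.09e+05 Hz  (b) Q = 0.227  (c) BW = 4.801e+05 Hz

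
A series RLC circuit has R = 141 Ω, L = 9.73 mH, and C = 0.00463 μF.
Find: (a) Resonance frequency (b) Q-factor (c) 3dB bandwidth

Step 1 — Resonance condition Im(Z)=0 gives ω₀ = 1/√(LC).
Step 2 — ω₀ = 1/√(0.00973·4.63e-09) = 1.49e+05 rad/s.
Step 3 — f₀ = ω₀/(2π) = 2.371e+04 Hz.
Step 4 — Series Q: Q = ω₀L/R = 1.49e+05·0.00973/141 = 10.28.
Step 5 — 3dB bandwidth: Δω = ω₀/Q = 1.449e+04 rad/s; BW = Δω/(2π) = 2306 Hz.

(a) f₀ = 2.371e+04 Hz  (b) Q = 10.28  (c) BW = 2306 Hz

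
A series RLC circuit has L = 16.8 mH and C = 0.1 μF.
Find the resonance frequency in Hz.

Step 1 — Resonance condition Im(Z)=0 gives ω₀ = 1/√(LC).
Step 2 — ω₀ = 1/√(0.0168·1e-07) = 2.44e+04 rad/s.
Step 3 — f₀ = ω₀/(2π) = 3883 Hz.

f₀ = 3883 Hz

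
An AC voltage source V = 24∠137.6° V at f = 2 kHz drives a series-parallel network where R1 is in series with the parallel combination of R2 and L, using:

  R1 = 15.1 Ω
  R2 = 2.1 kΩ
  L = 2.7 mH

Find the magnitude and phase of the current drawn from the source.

Step 1 — Angular frequency: ω = 2π·f = 2π·2000 = 1.257e+04 rad/s.
Step 2 — Component impedances:
  R1: Z = R = 15.1 Ω
  R2: Z = R = 2100 Ω
  L: Z = jωL = j·1.257e+04·0.0027 = 0 + j33.93 Ω
Step 3 — Parallel branch: R2 || L = 1/(1/R2 + 1/L) = 0.548 + j33.92 Ω.
Step 4 — Series with R1: Z_total = R1 + (R2 || L) = 15.65 + j33.92 Ω = 37.36∠65.2° Ω.
Step 5 — Source phasor: V = 24∠137.6° V = -17.72 + j16.18 V.
Step 6 — Ohm's law: I = V / Z_total = (-17.72 + j16.18) / (15.65 + j33.92) = 0.1946 + j0.6123 A.
Step 7 — Convert to polar: |I| = 0.6425 A, ∠I = 72.4°.

I = 0.6425∠72.4° A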